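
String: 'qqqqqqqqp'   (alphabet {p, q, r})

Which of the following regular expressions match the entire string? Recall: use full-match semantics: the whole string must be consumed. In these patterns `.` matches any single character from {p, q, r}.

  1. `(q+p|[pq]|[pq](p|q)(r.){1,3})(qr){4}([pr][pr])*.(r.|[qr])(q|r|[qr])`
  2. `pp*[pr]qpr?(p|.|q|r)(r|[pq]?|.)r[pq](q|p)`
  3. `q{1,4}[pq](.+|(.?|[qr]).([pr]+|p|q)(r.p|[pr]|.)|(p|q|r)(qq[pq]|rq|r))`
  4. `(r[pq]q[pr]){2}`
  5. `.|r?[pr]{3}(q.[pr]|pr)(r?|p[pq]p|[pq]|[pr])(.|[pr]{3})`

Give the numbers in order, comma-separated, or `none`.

3

1 → no match
2 → no match — must start with 'p'
3 → match
4 → no match — must start with 'r'
5 → no match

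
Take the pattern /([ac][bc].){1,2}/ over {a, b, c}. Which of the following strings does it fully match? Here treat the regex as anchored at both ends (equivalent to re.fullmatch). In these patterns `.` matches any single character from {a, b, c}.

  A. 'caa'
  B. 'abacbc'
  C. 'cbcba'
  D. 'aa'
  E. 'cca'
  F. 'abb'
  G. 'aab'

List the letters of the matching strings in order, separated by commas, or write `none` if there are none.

B, E, F

A → no match
B → match
C → no match
D → no match
E → match
F → match
G → no match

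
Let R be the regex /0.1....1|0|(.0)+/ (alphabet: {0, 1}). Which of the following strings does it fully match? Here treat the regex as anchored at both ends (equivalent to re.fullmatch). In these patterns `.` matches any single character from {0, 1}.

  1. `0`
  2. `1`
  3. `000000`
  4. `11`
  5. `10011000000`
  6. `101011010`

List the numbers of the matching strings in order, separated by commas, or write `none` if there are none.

1 → match
2 → no match
3 → match
4 → no match
5 → no match
6 → no match

1, 3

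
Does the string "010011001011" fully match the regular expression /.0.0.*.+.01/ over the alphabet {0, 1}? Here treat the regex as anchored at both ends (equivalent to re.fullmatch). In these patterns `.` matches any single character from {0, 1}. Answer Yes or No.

Every match must end with "01", but "010011001011" does not.

No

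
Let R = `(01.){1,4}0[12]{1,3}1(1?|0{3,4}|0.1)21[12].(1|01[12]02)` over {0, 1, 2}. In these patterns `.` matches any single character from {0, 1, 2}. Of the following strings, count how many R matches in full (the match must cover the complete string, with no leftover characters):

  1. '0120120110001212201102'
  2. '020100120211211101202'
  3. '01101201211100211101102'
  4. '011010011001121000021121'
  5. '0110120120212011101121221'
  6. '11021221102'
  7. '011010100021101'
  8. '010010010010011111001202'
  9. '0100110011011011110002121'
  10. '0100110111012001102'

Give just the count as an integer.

0

1 → no match
2 → no match — must start with '01'
3 → no match
4 → no match
5 → no match
6. '11021221102' → no match — must start with '01'
7 → no match
8 → no match
9 → no match
10 → no match
Total matched: 0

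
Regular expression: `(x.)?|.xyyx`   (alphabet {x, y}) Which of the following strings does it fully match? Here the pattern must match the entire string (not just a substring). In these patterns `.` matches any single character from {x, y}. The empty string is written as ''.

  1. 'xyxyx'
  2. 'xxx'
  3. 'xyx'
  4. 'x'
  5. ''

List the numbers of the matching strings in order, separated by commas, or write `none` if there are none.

5

1 → no match
2 → no match
3 → no match
4 → no match
5 → match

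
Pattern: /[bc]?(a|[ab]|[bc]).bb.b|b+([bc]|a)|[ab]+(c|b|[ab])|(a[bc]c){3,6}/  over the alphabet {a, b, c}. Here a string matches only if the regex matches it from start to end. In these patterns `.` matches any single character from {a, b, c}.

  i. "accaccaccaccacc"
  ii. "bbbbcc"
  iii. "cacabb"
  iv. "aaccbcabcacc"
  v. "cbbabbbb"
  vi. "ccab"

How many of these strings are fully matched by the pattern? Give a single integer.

1

i → match
ii. "bbbbcc" → no match
iii. "cacabb" → no match
iv. "aaccbcabcacc" → no match
v. "cbbabbbb" → no match
vi. "ccab" → no match
Total matched: 1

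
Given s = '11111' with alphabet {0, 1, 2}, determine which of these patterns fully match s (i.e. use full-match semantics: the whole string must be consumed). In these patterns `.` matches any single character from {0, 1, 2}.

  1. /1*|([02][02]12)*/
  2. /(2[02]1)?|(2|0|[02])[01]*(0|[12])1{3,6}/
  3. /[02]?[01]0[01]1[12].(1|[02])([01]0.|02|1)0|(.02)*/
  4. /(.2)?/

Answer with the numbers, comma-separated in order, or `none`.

1

1 → match
2 → no match
3 → no match
4 → no match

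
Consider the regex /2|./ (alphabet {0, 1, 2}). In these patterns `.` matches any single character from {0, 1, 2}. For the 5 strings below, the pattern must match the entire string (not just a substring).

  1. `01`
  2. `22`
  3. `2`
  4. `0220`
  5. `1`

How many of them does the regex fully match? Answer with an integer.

1 → no match
2 → no match
3 → match
4 → no match
5 → match
Total matched: 2

2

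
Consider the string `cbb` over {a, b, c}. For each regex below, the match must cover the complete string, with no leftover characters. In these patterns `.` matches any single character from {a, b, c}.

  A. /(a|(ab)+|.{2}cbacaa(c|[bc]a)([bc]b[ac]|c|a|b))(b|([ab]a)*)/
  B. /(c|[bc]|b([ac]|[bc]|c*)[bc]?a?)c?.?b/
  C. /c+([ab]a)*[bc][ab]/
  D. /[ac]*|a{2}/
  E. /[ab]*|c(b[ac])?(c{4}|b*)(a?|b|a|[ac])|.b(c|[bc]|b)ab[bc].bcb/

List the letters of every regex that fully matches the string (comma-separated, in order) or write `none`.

B, C, E

A → no match
B → match
C → match
D → no match
E → match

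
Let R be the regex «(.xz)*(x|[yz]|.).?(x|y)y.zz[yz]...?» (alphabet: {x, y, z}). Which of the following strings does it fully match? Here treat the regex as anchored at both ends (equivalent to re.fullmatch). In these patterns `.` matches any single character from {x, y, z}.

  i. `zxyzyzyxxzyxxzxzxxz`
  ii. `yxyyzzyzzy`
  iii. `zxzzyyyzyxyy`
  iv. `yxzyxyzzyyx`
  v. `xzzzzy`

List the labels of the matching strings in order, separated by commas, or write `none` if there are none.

ii

i → no match
ii → match
iii → no match
iv → no match
v → no match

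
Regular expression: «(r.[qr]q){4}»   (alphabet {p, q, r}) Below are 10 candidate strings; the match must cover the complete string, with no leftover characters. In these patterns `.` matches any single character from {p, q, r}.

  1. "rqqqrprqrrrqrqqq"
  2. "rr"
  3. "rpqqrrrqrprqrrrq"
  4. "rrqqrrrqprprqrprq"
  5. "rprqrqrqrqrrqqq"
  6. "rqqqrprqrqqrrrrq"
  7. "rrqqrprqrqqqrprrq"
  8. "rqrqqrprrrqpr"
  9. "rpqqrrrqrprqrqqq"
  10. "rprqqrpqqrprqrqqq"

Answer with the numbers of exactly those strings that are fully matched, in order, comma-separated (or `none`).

1 → match
2 → no match — must end with "q"
3 → match
4 → no match
5 → no match
6 → no match
7 → no match
8 → no match — must end with "q"
9 → match
10 → no match

1, 3, 9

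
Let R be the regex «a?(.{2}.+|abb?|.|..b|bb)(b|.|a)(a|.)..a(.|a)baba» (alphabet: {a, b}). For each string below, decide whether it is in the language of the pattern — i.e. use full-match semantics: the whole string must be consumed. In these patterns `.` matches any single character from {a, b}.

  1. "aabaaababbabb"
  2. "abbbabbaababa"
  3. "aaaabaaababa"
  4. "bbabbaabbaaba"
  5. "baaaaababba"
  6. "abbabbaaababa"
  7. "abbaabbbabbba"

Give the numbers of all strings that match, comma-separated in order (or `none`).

2, 3, 6

1 → no match — must end with "baba"
2 → match
3. "aaaabaaababa" → match
4 → no match — must end with "baba"
5. "baaaaababba" → no match — must end with "baba"
6 → match
7 → no match — must end with "baba"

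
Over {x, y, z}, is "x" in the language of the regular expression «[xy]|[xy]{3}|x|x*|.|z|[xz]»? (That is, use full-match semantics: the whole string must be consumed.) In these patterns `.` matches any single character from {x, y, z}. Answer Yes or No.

Yes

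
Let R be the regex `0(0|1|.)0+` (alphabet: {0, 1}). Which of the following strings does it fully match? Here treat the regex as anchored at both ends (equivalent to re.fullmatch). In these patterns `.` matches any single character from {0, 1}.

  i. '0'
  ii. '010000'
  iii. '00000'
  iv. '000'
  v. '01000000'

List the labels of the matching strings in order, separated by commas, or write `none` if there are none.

ii, iii, iv, v

i → no match
ii → match
iii → match
iv → match
v → match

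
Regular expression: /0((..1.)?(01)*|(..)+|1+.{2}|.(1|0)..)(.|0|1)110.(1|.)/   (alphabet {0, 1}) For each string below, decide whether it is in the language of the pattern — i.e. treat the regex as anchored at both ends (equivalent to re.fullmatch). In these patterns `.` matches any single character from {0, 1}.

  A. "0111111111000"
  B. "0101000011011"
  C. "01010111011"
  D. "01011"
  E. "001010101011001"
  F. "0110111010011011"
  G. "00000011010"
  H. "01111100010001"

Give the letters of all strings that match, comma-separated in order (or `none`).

A → match
B → match
C → match
D → no match
E → match
F → no match
G → match
H → no match

A, B, C, E, G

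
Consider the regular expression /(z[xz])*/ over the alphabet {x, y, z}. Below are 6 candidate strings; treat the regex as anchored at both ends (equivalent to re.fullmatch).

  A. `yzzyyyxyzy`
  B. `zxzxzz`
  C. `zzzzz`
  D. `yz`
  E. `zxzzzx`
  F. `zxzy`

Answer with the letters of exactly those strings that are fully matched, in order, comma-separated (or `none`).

B, E

A. `yzzyyyxyzy` → no match
B. `zxzxzz` → match
C. `zzzzz` → no match
D. `yz` → no match
E. `zxzzzx` → match
F. `zxzy` → no match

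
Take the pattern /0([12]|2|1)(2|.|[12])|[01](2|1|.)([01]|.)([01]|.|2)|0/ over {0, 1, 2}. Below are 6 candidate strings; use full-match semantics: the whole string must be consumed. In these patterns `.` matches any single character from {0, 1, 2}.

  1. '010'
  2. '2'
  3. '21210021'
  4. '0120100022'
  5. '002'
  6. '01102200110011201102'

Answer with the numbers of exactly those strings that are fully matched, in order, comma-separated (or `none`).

1 → match
2 → no match
3 → no match
4 → no match
5 → no match
6 → no match

1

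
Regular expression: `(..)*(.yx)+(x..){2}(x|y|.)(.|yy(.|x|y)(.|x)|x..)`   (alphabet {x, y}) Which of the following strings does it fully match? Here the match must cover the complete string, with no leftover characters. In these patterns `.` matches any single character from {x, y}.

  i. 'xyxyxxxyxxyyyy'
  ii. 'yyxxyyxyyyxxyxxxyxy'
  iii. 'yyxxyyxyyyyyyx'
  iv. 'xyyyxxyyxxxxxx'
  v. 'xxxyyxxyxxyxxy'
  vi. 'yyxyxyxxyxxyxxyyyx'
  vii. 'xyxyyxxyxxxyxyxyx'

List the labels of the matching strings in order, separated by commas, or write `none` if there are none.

ii, iii, vi, vii

i → no match
ii → match
iii → match
iv → no match
v → no match
vi → match
vii → match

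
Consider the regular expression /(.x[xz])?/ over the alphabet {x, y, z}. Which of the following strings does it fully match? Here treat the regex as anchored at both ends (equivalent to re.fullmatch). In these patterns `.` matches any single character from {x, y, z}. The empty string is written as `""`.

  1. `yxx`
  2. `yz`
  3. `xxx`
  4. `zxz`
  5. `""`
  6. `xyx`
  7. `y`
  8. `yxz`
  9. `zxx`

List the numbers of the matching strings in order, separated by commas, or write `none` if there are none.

1 → match
2 → no match
3 → match
4 → match
5 → match
6 → no match
7 → no match
8 → match
9 → match

1, 3, 4, 5, 8, 9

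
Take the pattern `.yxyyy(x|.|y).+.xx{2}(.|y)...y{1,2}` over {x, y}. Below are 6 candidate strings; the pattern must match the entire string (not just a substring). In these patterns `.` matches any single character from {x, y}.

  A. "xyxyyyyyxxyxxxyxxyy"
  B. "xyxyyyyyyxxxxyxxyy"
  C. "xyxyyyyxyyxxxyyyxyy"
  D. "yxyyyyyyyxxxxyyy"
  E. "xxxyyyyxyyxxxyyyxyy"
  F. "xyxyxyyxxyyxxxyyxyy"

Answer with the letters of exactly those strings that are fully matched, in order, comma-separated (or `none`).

A, B, C

A → match
B → match
C → match
D → no match
E → no match
F → no match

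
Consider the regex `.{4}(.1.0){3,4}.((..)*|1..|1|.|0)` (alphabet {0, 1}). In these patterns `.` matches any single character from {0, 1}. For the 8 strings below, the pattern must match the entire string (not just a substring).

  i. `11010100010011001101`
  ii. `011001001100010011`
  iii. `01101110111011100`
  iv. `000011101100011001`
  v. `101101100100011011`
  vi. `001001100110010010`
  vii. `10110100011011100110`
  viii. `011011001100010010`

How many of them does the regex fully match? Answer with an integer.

i → match
ii → match
iii → match
iv → match
v → match
vi → match
vii → match
viii → match
Total matched: 8

8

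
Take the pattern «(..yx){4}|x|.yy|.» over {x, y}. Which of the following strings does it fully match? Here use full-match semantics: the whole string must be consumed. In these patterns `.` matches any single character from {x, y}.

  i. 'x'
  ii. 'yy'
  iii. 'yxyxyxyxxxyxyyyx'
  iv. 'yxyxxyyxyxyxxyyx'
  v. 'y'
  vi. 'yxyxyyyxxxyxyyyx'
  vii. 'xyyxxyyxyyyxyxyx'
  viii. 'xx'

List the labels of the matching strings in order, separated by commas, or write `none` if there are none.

i → match
ii → no match
iii → match
iv → match
v → match
vi → match
vii → match
viii → no match

i, iii, iv, v, vi, vii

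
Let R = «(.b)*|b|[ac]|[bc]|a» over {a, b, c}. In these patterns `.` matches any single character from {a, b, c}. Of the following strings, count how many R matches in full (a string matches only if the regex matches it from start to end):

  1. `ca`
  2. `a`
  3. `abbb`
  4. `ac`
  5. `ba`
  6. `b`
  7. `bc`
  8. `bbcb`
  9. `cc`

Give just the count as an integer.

4

1 → no match
2 → match
3 → match
4 → no match
5 → no match
6 → match
7 → no match
8 → match
9 → no match
Total matched: 4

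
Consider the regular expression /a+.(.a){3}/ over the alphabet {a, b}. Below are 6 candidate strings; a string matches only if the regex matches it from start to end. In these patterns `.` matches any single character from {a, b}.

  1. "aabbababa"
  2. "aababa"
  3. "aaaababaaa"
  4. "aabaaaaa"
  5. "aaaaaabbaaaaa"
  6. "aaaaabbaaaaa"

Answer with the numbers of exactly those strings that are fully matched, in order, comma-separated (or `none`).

1 → match
2 → no match
3 → match
4 → match
5 → match
6 → match

1, 3, 4, 5, 6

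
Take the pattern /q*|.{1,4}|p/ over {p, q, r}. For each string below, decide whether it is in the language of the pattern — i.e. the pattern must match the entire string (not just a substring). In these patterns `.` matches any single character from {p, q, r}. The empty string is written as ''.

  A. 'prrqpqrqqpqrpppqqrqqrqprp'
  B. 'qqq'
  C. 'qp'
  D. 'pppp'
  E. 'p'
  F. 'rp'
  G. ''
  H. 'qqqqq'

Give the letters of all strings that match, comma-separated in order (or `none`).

A → no match
B. 'qqq' → match
C. 'qp' → match
D. 'pppp' → match
E. 'p' → match
F. 'rp' → match
G. '' → match
H. 'qqqqq' → match

B, C, D, E, F, G, H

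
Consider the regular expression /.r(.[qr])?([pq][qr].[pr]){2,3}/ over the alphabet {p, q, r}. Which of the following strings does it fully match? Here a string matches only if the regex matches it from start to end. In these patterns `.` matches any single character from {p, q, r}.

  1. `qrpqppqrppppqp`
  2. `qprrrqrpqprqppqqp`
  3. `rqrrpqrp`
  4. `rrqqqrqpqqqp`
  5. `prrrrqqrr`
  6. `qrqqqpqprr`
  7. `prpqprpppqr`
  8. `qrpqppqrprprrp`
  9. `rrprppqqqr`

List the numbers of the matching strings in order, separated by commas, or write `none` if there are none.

1 → no match
2 → no match
3 → no match
4 → match
5 → no match
6 → no match
7 → no match
8 → match
9 → match

4, 8, 9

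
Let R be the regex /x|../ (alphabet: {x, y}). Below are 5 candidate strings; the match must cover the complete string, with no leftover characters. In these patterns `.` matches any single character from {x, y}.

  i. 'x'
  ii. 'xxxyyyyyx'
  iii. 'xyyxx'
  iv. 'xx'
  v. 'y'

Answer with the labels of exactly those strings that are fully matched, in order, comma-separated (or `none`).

i, iv

i. 'x' → match
ii. 'xxxyyyyyx' → no match
iii. 'xyyxx' → no match
iv. 'xx' → match
v. 'y' → no match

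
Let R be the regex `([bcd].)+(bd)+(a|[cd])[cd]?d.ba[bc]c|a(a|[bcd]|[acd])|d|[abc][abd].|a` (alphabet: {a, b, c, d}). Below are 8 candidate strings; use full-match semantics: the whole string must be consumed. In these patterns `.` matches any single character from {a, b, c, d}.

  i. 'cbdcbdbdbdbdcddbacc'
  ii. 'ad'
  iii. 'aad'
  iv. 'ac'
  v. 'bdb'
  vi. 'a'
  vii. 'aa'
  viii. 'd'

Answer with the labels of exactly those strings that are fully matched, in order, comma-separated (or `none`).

i, ii, iii, iv, v, vi, vii, viii

i → match
ii. 'ad' → match
iii. 'aad' → match
iv. 'ac' → match
v. 'bdb' → match
vi. 'a' → match
vii. 'aa' → match
viii. 'd' → match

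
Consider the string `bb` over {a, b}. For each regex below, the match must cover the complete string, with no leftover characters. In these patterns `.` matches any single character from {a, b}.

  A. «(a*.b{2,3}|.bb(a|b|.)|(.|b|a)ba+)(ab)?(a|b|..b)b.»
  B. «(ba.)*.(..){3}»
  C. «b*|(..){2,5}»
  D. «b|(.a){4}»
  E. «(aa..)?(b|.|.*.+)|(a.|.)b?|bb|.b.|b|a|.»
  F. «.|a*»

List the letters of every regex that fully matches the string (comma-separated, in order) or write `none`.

C, E

A → no match
B → no match
C → match
D → no match
E → match
F → no match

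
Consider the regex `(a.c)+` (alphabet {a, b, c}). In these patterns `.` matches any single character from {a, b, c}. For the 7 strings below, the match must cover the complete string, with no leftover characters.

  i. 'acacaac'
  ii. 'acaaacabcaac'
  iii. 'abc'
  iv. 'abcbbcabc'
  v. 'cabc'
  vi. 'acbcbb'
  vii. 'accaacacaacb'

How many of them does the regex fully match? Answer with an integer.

i → no match
ii → no match
iii → match
iv → no match
v → no match — must start with 'a'
vi → no match — must end with 'c'
vii → no match — must end with 'c'
Total matched: 1

1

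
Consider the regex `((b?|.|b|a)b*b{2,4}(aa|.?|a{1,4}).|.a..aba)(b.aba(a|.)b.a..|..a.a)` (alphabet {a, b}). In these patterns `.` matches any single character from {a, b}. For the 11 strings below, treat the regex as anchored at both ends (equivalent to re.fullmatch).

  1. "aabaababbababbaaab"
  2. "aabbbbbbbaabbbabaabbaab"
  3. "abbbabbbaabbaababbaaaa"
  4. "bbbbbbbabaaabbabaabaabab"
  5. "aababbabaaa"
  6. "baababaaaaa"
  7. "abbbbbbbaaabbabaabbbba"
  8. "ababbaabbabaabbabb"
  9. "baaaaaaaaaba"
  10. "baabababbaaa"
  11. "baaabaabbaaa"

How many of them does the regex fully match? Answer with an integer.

2

1 → match
2 → no match
3 → no match
4 → no match
5 → no match
6 → no match
7 → no match
8 → no match
9 → no match
10 → match
11 → no match
Total matched: 2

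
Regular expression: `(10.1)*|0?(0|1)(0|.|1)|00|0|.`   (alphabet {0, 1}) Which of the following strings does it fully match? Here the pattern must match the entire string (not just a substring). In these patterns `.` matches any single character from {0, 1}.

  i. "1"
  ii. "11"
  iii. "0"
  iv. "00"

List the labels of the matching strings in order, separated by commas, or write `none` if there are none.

i, ii, iii, iv

i → match
ii → match
iii → match
iv → match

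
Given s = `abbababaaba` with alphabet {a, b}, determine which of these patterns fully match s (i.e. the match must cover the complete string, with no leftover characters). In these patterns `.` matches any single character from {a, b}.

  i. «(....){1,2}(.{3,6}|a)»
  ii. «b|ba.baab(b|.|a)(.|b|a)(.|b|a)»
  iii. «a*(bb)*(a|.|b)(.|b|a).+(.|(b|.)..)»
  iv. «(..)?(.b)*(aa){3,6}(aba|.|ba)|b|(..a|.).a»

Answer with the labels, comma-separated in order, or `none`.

i, iii

i → match
ii → no match
iii → match
iv → no match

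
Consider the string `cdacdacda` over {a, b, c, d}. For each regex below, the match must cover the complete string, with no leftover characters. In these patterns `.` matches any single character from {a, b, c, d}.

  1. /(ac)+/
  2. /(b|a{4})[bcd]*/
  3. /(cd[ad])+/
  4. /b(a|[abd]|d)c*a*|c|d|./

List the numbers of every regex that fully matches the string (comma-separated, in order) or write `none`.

3

1 → no match — must start with `ac`
2 → no match
3 → match
4 → no match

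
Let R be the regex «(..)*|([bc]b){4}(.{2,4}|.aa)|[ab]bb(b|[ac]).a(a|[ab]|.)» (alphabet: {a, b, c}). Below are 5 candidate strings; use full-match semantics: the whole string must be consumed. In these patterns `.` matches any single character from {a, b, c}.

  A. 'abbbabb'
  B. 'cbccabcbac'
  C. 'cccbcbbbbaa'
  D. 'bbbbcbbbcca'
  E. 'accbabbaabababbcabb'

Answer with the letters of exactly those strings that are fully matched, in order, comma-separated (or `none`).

B, D

A. 'abbbabb' → no match
B. 'cbccabcbac' → match
C. 'cccbcbbbbaa' → no match
D. 'bbbbcbbbcca' → match
E → no match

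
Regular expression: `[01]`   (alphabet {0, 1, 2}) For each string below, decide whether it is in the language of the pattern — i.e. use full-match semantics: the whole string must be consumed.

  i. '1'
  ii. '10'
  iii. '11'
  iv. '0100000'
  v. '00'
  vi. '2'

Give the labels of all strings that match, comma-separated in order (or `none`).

i → match
ii → no match
iii → no match
iv → no match
v → no match
vi → no match

i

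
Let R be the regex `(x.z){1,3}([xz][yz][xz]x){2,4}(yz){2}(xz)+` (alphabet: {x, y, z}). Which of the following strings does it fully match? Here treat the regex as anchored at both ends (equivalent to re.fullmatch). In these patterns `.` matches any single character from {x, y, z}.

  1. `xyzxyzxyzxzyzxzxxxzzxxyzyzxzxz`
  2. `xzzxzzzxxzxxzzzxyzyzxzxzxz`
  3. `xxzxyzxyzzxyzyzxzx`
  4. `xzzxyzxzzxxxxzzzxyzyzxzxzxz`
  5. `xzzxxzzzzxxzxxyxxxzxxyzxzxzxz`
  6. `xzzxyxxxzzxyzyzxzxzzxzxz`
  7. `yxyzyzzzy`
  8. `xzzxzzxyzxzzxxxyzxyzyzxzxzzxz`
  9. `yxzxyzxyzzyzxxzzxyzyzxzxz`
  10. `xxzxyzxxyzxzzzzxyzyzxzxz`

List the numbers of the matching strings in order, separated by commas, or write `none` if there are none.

none

1 → no match
2 → no match
3 → no match — must end with `xz`
4 → no match
5 → no match
6 → no match
7 → no match — must start with `x`
8 → no match
9 → no match — must start with `x`
10 → no match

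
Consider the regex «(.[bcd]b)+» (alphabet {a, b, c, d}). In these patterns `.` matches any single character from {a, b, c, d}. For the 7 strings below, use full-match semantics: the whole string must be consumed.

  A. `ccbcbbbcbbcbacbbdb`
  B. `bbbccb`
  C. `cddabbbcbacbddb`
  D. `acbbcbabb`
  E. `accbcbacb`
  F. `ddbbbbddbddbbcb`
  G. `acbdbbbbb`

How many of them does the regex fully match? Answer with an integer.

A → match
B → match
C → no match
D → match
E → no match
F → match
G → match
Total matched: 5

5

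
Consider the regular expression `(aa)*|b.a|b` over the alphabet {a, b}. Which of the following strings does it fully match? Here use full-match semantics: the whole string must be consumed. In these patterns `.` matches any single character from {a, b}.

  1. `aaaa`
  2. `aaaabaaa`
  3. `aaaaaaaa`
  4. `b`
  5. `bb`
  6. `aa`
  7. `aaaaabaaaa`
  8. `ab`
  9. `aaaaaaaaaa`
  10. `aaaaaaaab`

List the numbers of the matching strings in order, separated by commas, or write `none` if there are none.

1 → match
2 → no match
3 → match
4 → match
5 → no match
6 → match
7 → no match
8 → no match
9 → match
10 → no match

1, 3, 4, 6, 9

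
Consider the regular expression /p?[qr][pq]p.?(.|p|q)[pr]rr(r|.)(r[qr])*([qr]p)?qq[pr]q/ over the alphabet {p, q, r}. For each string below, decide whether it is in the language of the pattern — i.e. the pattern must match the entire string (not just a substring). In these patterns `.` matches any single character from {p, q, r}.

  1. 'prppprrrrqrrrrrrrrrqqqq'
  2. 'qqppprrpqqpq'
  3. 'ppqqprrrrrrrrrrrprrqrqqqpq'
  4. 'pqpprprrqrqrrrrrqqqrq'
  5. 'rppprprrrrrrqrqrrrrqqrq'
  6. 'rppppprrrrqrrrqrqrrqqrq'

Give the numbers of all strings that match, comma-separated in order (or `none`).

1 → no match
2 → match
3 → no match
4 → match
5 → match
6 → match

2, 4, 5, 6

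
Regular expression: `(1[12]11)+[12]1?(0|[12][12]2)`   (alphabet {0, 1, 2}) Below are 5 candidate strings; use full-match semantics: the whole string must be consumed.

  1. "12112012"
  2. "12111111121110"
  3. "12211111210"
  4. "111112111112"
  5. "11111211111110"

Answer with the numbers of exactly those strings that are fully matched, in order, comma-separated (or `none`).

1 → no match
2 → match
3 → no match
4 → match
5 → match

2, 4, 5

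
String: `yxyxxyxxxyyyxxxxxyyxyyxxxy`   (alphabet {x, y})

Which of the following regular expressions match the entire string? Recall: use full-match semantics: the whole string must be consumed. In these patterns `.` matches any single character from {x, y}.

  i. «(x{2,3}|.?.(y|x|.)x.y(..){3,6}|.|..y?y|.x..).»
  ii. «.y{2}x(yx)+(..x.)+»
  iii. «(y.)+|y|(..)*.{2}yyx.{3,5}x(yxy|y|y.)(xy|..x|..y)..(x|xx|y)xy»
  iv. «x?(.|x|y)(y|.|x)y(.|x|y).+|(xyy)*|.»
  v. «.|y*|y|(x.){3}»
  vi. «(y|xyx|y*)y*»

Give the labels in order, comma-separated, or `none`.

i → no match
ii → no match
iii → match
iv → match
v → no match
vi → no match

iii, iv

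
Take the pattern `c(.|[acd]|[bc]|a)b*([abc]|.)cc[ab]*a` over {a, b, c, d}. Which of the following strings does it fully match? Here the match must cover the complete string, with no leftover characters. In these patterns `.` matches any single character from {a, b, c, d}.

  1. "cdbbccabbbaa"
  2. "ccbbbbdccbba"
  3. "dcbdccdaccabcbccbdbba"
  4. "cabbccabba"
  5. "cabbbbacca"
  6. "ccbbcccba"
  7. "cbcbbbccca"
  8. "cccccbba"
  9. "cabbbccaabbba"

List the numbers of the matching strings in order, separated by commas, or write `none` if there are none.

1, 2, 4, 5, 6, 8, 9

1 → match
2 → match
3 → no match — must start with "c"
4 → match
5 → match
6 → match
7 → no match
8 → match
9 → match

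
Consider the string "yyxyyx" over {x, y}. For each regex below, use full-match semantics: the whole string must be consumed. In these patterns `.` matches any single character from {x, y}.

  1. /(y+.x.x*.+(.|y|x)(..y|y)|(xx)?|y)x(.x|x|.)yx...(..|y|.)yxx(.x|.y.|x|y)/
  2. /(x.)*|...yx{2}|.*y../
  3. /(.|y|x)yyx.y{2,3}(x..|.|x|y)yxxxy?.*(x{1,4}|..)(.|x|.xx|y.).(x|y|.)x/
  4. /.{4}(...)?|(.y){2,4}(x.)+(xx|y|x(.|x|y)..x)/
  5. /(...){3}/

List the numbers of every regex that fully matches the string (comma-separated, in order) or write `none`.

2

1 → no match
2 → match
3 → no match
4 → no match
5 → no match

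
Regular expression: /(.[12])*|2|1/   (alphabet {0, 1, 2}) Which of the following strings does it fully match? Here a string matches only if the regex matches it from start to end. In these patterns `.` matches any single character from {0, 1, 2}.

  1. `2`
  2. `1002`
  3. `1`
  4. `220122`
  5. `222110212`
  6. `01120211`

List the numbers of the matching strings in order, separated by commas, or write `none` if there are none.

1 → match
2 → no match
3 → match
4 → match
5 → no match
6 → match

1, 3, 4, 6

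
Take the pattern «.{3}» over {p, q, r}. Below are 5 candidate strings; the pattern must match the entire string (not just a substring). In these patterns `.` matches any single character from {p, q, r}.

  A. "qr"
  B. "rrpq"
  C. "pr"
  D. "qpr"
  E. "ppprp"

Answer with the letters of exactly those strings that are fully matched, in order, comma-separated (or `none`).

D

A → no match
B → no match
C → no match
D → match
E → no match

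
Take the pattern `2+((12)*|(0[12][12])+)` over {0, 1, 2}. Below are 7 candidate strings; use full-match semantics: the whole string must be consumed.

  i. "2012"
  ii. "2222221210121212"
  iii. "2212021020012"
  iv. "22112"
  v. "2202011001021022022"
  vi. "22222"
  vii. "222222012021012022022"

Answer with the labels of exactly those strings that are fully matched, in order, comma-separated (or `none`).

i → match
ii → no match
iii → no match
iv → no match
v → no match
vi → match
vii → match

i, vi, vii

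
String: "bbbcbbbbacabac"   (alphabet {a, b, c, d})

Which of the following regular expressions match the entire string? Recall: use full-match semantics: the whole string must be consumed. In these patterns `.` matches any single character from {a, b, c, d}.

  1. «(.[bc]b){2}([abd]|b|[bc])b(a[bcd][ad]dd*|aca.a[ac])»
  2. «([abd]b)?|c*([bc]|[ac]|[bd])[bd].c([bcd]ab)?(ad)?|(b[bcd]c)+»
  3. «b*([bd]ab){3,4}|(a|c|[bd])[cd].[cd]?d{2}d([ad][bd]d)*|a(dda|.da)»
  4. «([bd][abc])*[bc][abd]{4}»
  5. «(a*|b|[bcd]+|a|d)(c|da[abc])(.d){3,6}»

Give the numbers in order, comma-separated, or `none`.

1 → match
2 → no match
3 → no match
4 → no match
5 → no match — must end with "d"

1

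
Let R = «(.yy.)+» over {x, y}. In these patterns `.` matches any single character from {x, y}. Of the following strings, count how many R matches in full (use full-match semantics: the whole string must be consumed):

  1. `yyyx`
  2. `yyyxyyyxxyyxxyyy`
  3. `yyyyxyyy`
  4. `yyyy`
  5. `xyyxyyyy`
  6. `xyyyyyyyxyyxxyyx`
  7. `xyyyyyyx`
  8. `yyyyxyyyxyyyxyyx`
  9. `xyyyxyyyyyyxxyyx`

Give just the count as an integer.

9

1 → match
2 → match
3 → match
4 → match
5 → match
6 → match
7 → match
8 → match
9 → match
Total matched: 9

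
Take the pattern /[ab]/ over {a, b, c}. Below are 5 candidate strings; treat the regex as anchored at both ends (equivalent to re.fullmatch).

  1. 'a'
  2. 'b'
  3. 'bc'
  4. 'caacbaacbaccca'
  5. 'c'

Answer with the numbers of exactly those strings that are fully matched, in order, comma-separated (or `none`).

1, 2

1 → match
2 → match
3 → no match
4 → no match
5 → no match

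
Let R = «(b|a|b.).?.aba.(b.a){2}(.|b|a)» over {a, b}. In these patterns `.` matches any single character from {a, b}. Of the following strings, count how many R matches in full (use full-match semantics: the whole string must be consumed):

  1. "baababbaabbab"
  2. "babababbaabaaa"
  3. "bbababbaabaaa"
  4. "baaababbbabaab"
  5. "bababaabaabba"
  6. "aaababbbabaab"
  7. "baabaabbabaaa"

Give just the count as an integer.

6

1 → match
2 → match
3 → match
4 → match
5 → no match
6 → match
7 → match
Total matched: 6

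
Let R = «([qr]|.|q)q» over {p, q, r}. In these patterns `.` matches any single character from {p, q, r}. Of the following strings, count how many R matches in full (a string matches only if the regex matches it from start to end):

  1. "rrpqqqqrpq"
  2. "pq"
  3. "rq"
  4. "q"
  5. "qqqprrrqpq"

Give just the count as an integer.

2

1 → no match
2 → match
3 → match
4 → no match
5 → no match
Total matched: 2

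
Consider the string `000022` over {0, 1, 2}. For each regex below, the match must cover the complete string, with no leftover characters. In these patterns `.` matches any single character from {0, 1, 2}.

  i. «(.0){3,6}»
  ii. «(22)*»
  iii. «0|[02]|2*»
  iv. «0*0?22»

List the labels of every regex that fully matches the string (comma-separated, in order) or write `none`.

iv

i → no match — must end with `0`
ii → no match
iii → no match
iv → match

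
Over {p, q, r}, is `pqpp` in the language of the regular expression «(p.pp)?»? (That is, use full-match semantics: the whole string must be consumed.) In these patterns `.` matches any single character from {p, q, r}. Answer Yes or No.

Yes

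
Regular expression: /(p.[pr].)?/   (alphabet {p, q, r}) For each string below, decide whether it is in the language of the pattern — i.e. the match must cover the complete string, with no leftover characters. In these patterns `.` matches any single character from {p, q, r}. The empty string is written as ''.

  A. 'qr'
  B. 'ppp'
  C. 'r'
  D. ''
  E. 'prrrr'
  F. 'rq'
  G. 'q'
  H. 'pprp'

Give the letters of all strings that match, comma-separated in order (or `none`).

D, H

A. 'qr' → no match
B. 'ppp' → no match
C. 'r' → no match
D. '' → match
E. 'prrrr' → no match
F. 'rq' → no match
G. 'q' → no match
H. 'pprp' → match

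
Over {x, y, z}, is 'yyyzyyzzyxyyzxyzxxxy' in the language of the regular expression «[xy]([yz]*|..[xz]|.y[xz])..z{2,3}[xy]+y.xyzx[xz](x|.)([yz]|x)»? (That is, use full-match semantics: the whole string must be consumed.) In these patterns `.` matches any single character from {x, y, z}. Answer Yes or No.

Yes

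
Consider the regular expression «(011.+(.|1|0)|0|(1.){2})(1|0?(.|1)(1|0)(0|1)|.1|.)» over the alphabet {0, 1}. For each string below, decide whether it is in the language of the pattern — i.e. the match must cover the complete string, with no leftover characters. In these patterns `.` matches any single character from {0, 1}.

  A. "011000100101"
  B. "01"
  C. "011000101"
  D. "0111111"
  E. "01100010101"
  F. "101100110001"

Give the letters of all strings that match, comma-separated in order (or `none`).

A → match
B → match
C → match
D → match
E → match
F → no match

A, B, C, D, E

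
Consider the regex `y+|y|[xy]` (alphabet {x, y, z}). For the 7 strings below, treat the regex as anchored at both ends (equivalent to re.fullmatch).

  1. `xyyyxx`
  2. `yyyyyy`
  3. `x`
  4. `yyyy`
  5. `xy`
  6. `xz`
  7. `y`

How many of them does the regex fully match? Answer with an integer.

1 → no match
2 → match
3 → match
4 → match
5 → no match
6 → no match
7 → match
Total matched: 4

4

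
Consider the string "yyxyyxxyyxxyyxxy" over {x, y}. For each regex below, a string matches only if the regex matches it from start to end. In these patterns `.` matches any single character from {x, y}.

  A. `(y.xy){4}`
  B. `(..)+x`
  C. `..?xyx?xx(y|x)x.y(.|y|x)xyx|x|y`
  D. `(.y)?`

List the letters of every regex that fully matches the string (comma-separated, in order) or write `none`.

A

A → match
B → no match — must end with "x"
C → no match
D → no match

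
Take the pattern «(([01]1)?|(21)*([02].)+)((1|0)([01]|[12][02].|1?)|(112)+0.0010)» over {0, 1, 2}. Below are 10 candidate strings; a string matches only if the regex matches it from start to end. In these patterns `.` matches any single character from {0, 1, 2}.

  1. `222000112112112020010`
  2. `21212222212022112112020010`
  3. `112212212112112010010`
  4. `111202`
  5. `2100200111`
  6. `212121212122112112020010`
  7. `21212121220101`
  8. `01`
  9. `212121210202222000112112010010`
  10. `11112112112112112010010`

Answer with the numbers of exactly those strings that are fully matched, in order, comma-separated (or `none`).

1, 2, 4, 5, 6, 7, 8, 9, 10

1 → match
2 → match
3 → no match
4 → match
5 → match
6 → match
7 → match
8 → match
9 → match
10 → match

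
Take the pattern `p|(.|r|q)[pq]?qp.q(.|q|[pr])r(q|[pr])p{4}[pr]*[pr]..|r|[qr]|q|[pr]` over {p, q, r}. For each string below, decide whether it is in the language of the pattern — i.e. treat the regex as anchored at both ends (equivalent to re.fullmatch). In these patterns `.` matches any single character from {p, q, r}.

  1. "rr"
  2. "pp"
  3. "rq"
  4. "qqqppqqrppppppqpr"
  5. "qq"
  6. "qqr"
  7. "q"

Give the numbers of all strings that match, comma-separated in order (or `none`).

7

1. "rr" → no match
2. "pp" → no match
3. "rq" → no match
4 → no match
5. "qq" → no match
6. "qqr" → no match
7. "q" → match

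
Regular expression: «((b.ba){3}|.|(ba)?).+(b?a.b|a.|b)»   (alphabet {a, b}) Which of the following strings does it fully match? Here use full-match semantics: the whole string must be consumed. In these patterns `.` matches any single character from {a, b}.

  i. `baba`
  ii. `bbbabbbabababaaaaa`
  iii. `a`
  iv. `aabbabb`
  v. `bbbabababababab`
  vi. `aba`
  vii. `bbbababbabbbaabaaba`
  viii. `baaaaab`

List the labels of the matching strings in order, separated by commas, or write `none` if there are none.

i → no match
ii → match
iii → no match
iv → match
v → match
vi → no match
vii → no match
viii → match

ii, iv, v, viii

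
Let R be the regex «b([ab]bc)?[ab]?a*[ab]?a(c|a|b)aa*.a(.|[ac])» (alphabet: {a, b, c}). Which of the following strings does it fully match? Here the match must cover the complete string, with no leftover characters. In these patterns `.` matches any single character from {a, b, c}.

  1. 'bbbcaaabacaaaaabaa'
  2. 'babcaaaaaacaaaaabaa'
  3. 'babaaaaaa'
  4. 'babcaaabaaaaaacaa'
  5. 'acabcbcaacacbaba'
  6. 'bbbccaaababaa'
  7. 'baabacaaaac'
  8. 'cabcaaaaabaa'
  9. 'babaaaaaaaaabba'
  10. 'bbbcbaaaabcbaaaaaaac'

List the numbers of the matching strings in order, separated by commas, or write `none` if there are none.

1, 2, 3, 4, 7

1 → match
2 → match
3 → match
4 → match
5 → no match — must start with 'b'
6 → no match
7 → match
8 → no match — must start with 'b'
9 → no match
10 → no match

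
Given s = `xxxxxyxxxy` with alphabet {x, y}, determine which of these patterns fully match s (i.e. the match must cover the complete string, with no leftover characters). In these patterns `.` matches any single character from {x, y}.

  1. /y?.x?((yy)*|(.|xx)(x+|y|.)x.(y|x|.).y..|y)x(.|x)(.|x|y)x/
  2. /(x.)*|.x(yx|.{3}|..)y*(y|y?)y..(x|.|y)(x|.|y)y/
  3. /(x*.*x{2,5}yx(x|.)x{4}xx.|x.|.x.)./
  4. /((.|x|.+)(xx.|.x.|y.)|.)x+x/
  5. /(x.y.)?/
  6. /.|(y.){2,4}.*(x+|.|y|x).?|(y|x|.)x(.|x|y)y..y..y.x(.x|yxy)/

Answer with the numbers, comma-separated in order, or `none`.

1 → no match — must end with `x`
2 → match
3 → no match
4 → no match — must end with `xx`
5 → no match
6 → no match

2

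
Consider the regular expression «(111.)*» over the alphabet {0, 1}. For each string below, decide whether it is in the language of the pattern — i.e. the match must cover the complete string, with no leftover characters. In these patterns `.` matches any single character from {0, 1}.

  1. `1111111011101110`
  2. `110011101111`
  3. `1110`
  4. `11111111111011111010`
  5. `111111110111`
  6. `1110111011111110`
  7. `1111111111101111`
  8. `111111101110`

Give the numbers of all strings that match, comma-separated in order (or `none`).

1, 3, 6, 7, 8

1 → match
2 → no match
3 → match
4 → no match
5 → no match
6 → match
7 → match
8 → match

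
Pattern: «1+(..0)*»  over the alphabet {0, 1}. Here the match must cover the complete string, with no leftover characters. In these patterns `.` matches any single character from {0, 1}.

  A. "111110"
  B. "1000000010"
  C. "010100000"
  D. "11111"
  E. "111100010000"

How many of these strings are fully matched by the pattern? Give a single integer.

4

A → match
B → match
C → no match — must start with "1"
D → match
E → match
Total matched: 4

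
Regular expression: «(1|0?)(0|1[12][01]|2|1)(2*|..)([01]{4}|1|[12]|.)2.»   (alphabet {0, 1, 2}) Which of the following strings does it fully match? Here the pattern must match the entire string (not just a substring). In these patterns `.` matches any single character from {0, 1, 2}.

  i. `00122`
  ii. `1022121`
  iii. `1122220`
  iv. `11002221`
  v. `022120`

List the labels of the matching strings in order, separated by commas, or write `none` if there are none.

i, ii, iii, iv, v

i → match
ii → match
iii → match
iv → match
v → match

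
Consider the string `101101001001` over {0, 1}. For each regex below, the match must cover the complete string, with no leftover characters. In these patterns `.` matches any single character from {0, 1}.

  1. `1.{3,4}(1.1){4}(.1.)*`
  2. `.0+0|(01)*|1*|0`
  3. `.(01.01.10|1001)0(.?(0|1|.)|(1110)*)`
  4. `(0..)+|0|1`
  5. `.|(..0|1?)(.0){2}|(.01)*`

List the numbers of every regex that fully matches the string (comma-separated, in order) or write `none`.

1 → no match
2 → no match
3 → no match
4 → no match
5 → match

5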